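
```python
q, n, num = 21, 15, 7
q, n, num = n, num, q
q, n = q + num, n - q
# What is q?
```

Trace:
`q, n, num = 21, 15, 7` → q = 21; n = 15; num = 7
`q, n, num = n, num, q` → q = 15; n = 7; num = 21
`q, n = q + num, n - q` → q = 36; n = -8
So q = 36

Answer: 36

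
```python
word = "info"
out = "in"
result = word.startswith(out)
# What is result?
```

Trace:
`word = "info"` → word = 'info'
`out = "in"` → out = 'in'
`result = word.startswith(out)` → result = True
So result = True

Answer: True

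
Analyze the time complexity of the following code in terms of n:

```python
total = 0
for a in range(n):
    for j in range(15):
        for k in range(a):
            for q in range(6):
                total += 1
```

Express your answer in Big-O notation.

Each loop level contributes: n × 1 × n × 1. Multiplying the contributions gives O(n^2).

Answer: O(n^2)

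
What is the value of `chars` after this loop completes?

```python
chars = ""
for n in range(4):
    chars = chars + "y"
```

Repeat 'y' 4 times
`chars` takes the values: "" → "y" → "yy" → "yyy" → "yyyy"

Answer: "yyyy"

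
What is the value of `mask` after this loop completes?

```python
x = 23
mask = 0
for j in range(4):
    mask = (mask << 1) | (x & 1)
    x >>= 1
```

Reverse lowest 4 bits of 23
`mask` takes the values: 0 → 1 → 3 → 7 → 14

Answer: 14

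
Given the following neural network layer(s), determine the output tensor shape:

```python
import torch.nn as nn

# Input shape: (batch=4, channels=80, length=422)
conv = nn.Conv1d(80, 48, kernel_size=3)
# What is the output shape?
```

Input: (4, 80, 422) -> Output: (4, 48, 420)

Answer: (4, 48, 420)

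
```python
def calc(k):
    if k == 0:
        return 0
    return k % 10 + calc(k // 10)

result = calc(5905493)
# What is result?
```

Sum of digits of 5905493: 3 + 9 + 4 + 5 + 0 + 9 + 5 = 35

Answer: 35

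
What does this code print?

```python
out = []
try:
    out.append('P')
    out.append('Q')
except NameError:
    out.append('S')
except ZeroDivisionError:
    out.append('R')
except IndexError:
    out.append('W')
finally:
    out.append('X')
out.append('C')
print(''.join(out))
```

Execution trace: 'P' (try body) → 'Q' (try body, no exception) → 'X' (finally) → 'C' (after the try/except). Output: PQXC

Answer: PQXC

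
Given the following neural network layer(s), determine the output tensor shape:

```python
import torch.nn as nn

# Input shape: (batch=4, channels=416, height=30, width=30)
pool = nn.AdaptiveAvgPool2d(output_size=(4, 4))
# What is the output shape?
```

Input: (4, 416, 30, 30) -> Output: (4, 416, 4, 4)

Answer: (4, 416, 4, 4)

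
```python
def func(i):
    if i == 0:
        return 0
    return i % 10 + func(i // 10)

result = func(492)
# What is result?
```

Sum of digits of 492: 2 + 9 + 4 = 15

Answer: 15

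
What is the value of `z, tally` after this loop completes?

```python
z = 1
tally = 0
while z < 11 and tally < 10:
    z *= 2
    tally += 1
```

Double until >= 11 or 10 iterations
`z, tally` takes the values: (1, 0) → (2, 0) → (2, 1) → (4, 1) → (4, 2) → (8, 2) → (8, 3) → (16, 3) → (16, 4)

Answer: 16, 4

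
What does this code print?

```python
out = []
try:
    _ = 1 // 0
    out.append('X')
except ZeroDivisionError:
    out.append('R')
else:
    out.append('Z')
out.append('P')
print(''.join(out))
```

Execution trace: 'R' (except ZeroDivisionError) → 'P' (after the try/except). Output: RP

Answer: RP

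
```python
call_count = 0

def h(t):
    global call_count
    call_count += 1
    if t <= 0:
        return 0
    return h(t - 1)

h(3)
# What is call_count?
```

Linear recursion stepping by 1: 4 calls from t=3 down to ≤0.

Answer: 4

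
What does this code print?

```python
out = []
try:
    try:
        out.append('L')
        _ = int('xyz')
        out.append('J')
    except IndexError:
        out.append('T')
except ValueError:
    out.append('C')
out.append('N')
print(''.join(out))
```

Execution trace: 'L' (try body) → 'C' (outer except ValueError) → 'N' (after the try/except). Output: LCN

Answer: LCN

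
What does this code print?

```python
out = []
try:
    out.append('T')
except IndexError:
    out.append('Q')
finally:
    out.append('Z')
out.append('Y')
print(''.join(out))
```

Execution trace: 'T' (try body, no exception) → 'Z' (finally) → 'Y' (after the try/except). Output: TZY

Answer: TZY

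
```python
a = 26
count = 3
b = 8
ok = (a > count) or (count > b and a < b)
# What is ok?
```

Trace:
`a = 26` → a = 26
`count = 3` → count = 3
`b = 8` → b = 8
`ok = (a > count) or (count > b and a < b)` → ok = True
So ok = True

Answer: True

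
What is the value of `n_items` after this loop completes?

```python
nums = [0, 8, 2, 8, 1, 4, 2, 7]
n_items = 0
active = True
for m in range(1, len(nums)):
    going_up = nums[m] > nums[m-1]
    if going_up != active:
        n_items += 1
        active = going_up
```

Count direction changes in [0, 8, 2, 8, 1, 4, 2, 7]
`n_items` takes the values: 0 → 1 → 2 → 3 → 4 → 5 → 6

Answer: 6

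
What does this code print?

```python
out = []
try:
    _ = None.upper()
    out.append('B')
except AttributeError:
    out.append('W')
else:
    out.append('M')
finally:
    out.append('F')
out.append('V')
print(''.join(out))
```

Execution trace: 'W' (except AttributeError) → 'F' (finally) → 'V' (after the try/except). Output: WFV

Answer: WFV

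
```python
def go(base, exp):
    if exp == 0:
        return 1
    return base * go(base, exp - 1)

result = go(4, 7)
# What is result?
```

go(4, 7) = 4 * 4 * 4 * 4 * 4 * 4 * 4 = 16384

Answer: 16384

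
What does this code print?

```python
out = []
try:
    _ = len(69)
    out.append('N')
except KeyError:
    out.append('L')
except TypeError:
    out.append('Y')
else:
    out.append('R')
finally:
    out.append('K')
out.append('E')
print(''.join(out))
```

Execution trace: 'Y' (except TypeError) → 'K' (finally) → 'E' (after the try/except). Output: YKE

Answer: YKE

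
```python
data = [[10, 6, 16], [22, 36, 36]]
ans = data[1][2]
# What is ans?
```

Trace:
`data = [[10, 6, 16], [22, 36, 36]]` → data = [[10, 6, 16], [22, 36, 36]]
`ans = data[1][2]` → ans = 36
So ans = 36

Answer: 36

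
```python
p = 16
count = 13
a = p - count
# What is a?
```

Trace:
`p = 16` → p = 16
`count = 13` → count = 13
`a = p - count` → a = 3
So a = 3

Answer: 3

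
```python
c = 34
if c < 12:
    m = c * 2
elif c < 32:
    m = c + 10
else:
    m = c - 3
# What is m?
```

Trace:
`c = 34` → c = 34
`if c < 12: ...` → c < 12 is False, c < 32 is False, take else branch → m = 31
So m = 31

Answer: 31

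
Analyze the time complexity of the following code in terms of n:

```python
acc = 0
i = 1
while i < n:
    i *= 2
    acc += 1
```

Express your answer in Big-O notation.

Each loop level contributes: log n. Multiplying the contributions gives O(log n).

Answer: O(log n)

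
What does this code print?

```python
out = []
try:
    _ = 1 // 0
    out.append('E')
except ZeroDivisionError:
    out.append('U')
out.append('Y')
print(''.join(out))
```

Execution trace: 'U' (except ZeroDivisionError) → 'Y' (after the try/except). Output: UY

Answer: UY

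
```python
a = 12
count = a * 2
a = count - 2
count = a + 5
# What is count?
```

Trace:
`a = 12` → a = 12
`count = a * 2` → count = 24
`a = count - 2` → a = 22
`count = a + 5` → count = 27
So count = 27

Answer: 27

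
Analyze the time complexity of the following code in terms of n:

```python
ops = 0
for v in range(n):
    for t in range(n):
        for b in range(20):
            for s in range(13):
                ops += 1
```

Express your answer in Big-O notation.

Each loop level contributes: n × n × 1 × 1. Multiplying the contributions gives O(n^2).

Answer: O(n^2)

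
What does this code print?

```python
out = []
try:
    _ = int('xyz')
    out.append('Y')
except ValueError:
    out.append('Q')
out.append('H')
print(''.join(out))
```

Execution trace: 'Q' (except ValueError) → 'H' (after the try/except). Output: QH

Answer: QH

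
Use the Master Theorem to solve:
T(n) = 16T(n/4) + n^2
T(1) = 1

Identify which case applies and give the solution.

a=16, b=4, f(n)=n^2. log_4(16) = 2. Since c=2 = 2, Case 2 applies: T(n) = Θ(n^log_b(a) · log n) = O(n^2 log n).

Answer: O(n^2 log n) - Case 2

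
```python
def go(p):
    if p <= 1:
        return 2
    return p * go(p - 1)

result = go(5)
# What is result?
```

go(5) = 5 * 4 * 3 * 2 * 2 = 240

Answer: 240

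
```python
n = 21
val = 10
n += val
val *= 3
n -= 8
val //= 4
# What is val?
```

Trace:
`n = 21` → n = 21
`val = 10` → val = 10
`n += val` → n = 31
`val *= 3` → val = 30
`n -= 8` → n = 23
`val //= 4` → val = 7
So val = 7

Answer: 7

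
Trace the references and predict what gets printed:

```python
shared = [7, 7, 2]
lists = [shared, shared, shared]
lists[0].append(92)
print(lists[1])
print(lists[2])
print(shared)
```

Key concept: list of same reference.
Step by step:
`shared = [7, 7, 2]` → shared = [7, 7, 2]
`lists = [shared, shared, shared]` → lists = [[7, 7, 2], [7, 7, 2], [7, 7, 2]]
`lists[0].append(92)` → shared = [7, 7, 2, 92]; lists = [[7, 7, 2, 92], [7, 7, 2, 92], [7, 7, 2, 92]]
`print(lists[1])` → prints [7, 7, 2, 92]
`print(lists[2])` → prints [7, 7, 2, 92]
`print(shared)` → prints [7, 7, 2, 92]

Answer:
[7, 7, 2, 92]
[7, 7, 2, 92]
[7, 7, 2, 92]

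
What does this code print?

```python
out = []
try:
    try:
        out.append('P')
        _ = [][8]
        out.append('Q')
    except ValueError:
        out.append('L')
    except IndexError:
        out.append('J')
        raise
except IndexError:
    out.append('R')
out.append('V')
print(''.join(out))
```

Execution trace: 'P' (inner try body) → 'J' (inner except IndexError) → 'R' (outer except IndexError) → 'V' (after the try/except). Output: PJRV

Answer: PJRV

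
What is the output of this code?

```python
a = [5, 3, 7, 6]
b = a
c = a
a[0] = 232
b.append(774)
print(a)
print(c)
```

Key concept: multiple aliases.
Step by step:
`a = [5, 3, 7, 6]` → a = [5, 3, 7, 6]
`b = a` → b = [5, 3, 7, 6] (same object as a)
`c = a` → c = [5, 3, 7, 6] (same object as a, b)
`a[0] = 232` → a = [232, 3, 7, 6] (same object as b, c); b = [232, 3, 7, 6] (same object as a, c); c = [232, 3, 7, 6] (same object as a, b)
`b.append(774)` → a = [232, 3, 7, 6, 774] (same object as b, c); b = [232, 3, 7, 6, 774] (same object as a, c); c = [232, 3, 7, 6, 774] (same object as a, b)
`print(a)` → prints [232, 3, 7, 6, 774]
`print(c)` → prints [232, 3, 7, 6, 774]

Answer:
[232, 3, 7, 6, 774]
[232, 3, 7, 6, 774]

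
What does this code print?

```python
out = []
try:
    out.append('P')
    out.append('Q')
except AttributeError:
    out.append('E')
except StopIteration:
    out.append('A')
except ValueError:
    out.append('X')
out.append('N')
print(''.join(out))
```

Execution trace: 'P' (try body) → 'Q' (try body, no exception) → 'N' (after the try/except). Output: PQN

Answer: PQN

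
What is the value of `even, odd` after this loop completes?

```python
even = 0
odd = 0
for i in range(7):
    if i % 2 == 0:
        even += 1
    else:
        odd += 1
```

Count evens and odds in range(7)
`even, odd` takes the values: (0, 0) → (1, 0) → (1, 1) → (2, 1) → (2, 2) → (3, 2) → (3, 3) → (4, 3)

Answer: 4, 3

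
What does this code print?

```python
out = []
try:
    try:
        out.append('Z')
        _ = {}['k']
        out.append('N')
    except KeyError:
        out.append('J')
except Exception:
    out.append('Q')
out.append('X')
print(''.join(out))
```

Execution trace: 'Z' (inner try body) → 'J' (inner except KeyError) → 'X' (after the try/except). Output: ZJX

Answer: ZJX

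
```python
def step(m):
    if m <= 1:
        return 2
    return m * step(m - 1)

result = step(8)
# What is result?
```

step(8) = 8 * 7 * 6 * 5 * 4 * 3 * 2 * 2 = 80640

Answer: 80640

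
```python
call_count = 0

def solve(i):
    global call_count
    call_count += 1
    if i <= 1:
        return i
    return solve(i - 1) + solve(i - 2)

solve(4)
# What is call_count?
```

Calls(i) = 1 + Calls(i-1) + Calls(i-2); Calls(0)=Calls(1)=1. For i=4 this gives 9.

Answer: 9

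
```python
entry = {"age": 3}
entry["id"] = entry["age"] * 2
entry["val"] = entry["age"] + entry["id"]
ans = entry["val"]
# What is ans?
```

Trace:
`entry = {"age": 3}` → entry = {'age': 3}
`entry["id"] = entry["age"] * 2` → entry = {'age': 3, 'id': 6}
`entry["val"] = entry["age"] + entry["id"]` → entry = {'age': 3, 'id': 6, 'val': 9}
`ans = entry["val"]` → ans = 9
So ans = 9

Answer: 9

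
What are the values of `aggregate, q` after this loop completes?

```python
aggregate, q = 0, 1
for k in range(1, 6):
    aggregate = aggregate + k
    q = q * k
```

Sum and factorial of 1 to 5
`aggregate, q` takes the values: (0, 1) → (1, 1) → (3, 1) → (3, 2) → (6, 2) → (6, 6) → (10, 6) → (10, 24) → (15, 24) → (15, 120)

Answer: 15, 120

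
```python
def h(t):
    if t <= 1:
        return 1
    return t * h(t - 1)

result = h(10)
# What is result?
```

h(10) = 10 * 9 * 8 * 7 * 6 * 5 * 4 * 3 * 2 * 1 = 3628800

Answer: 3628800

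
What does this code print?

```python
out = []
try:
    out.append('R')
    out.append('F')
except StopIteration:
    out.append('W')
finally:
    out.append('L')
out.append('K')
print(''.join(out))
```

Execution trace: 'R' (try body) → 'F' (try body, no exception) → 'L' (finally) → 'K' (after the try/except). Output: RFLK

Answer: RFLK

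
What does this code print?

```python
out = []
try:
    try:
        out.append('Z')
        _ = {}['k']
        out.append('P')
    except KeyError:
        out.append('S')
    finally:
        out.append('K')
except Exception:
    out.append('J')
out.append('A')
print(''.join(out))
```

Execution trace: 'Z' (inner try body) → 'S' (inner except KeyError) → 'K' (inner finally) → 'A' (after the try/except). Output: ZSKA

Answer: ZSKA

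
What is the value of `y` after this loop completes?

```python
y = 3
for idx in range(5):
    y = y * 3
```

Multiply by 3, 5 times: 3 * 3^5 = 729
`y` takes the values: 3 → 9 → 27 → 81 → 243 → 729

Answer: 729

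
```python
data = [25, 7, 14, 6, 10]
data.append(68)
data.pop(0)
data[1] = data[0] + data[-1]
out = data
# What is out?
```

Trace:
`data = [25, 7, 14, 6, 10]` → data = [25, 7, 14, 6, 10]
`data.append(68)` → data = [25, 7, 14, 6, 10, 68]
`data.pop(0)` → data = [7, 14, 6, 10, 68]
`data[1] = data[0] + data[-1]` → data = [7, 75, 6, 10, 68]
`out = data` → out = [7, 75, 6, 10, 68]
So out = [7, 75, 6, 10, 68]

Answer: [7, 75, 6, 10, 68]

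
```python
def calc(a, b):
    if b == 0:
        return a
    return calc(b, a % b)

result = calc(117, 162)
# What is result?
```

calc(117, 162) -> calc(162, 117) -> calc(117, 45) -> calc(45, 27) -> calc(27, 18) -> calc(18, 9) -> calc(9, 0) -> 9

Answer: 9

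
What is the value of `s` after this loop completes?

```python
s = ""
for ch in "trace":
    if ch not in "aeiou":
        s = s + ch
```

Remove vowels from 'trace'
`s` takes the values: "" → "t" → "tr" → "trc"

Answer: "trc"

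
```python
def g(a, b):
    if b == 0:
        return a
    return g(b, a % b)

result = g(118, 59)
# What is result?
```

g(118, 59) -> g(59, 0) -> 59

Answer: 59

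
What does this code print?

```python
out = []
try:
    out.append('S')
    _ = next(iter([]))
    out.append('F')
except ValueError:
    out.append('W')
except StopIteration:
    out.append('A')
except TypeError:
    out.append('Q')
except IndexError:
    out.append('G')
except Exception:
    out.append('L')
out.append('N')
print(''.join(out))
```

Execution trace: 'S' (try body) → 'A' (except StopIteration) → 'N' (after the try/except). Output: SAN

Answer: SAN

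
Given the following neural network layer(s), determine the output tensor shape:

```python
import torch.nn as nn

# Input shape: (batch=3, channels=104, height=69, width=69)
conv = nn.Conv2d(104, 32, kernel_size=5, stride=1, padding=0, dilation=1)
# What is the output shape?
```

Input: (3, 104, 69, 69) -> Output: (3, 32, 65, 65)

Answer: (3, 32, 65, 65)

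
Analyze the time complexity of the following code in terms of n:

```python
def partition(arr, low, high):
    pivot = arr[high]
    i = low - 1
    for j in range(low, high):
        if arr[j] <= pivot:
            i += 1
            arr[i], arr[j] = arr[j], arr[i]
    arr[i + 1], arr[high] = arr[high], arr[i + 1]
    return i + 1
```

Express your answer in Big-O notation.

This is Lomuto partition (single pass over [low, high), where n = high - low). Time complexity: O(n).

Answer: O(n)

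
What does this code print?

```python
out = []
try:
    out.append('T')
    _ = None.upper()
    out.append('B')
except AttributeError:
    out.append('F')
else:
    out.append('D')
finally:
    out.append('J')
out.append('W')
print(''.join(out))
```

Execution trace: 'T' (try body) → 'F' (except AttributeError) → 'J' (finally) → 'W' (after the try/except). Output: TFJW

Answer: TFJW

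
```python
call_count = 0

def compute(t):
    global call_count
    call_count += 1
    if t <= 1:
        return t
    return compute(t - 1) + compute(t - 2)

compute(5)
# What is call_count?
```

Calls(t) = 1 + Calls(t-1) + Calls(t-2); Calls(0)=Calls(1)=1. For t=5 this gives 15.

Answer: 15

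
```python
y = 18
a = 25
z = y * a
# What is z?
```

Trace:
`y = 18` → y = 18
`a = 25` → a = 25
`z = y * a` → z = 450
So z = 450

Answer: 450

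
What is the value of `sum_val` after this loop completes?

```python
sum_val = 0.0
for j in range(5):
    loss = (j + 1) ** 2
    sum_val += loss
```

Sum of squared losses 1² + 2² + ... + 5²
`sum_val` takes the values: 0.0 → 1.0 → 5.0 → 14.0 → 30.0 → 55.0

Answer: 55.0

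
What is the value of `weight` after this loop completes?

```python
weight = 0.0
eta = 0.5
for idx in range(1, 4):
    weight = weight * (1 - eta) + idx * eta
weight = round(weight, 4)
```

Moving average with lr=0.5
`weight` takes the values: 0.0 → 0.5 → 1.25 → 2.125

Answer: 2.125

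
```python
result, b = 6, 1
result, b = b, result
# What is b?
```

Trace:
`result, b = 6, 1` → result = 6; b = 1
`result, b = b, result` → result = 1; b = 6
So b = 6

Answer: 6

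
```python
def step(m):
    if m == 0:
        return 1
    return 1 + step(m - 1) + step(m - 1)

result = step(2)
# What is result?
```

step(m) = 1 + 2·step(m-1), step(0)=1. Closed form: (1+1)·2^2 - 1 = 7.

Answer: 7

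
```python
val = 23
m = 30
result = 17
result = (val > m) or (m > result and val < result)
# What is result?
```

Trace:
`val = 23` → val = 23
`m = 30` → m = 30
`result = 17` → result = 17
`result = (val > m) or (m > result and val < result)` → result = False
So result = False

Answer: False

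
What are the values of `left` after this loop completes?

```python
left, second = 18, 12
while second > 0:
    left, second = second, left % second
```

GCD of 18 and 12
`left` takes the values: 18 → 12 → 6

Answer: 6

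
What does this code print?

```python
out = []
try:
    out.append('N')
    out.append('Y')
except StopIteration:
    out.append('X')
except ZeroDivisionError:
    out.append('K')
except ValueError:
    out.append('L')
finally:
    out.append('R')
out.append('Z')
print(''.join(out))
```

Execution trace: 'N' (try body) → 'Y' (try body, no exception) → 'R' (finally) → 'Z' (after the try/except). Output: NYRZ

Answer: NYRZ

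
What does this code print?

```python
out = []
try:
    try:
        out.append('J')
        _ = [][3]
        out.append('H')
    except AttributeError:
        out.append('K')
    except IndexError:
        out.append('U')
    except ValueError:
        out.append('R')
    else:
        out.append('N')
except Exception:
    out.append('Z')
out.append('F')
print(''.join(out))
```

Execution trace: 'J' (inner try body) → 'U' (inner except IndexError) → 'F' (after the try/except). Output: JUF

Answer: JUF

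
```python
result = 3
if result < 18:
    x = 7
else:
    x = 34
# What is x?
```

Trace:
`result = 3` → result = 3
`if result < 18: ...` → result < 18 is True → x = 7
So x = 7

Answer: 7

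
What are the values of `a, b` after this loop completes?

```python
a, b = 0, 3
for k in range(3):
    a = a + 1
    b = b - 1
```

a goes 0→3, b goes 3→0
`a, b` takes the values: (0, 3) → (1, 3) → (1, 2) → (2, 2) → (2, 1) → (3, 1) → (3, 0)

Answer: 3, 0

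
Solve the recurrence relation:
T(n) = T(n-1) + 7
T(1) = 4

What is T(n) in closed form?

Unrolling: T(n) = T(1) + 7·(n-1) = 4 + 7(n-1) = 7n - 3.

Answer: T(n) = 7n - 3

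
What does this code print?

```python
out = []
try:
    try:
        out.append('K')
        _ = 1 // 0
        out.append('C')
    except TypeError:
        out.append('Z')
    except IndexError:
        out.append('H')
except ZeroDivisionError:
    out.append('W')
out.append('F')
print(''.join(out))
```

Execution trace: 'K' (try body) → 'W' (outer except ZeroDivisionError) → 'F' (after the try/except). Output: KWF

Answer: KWF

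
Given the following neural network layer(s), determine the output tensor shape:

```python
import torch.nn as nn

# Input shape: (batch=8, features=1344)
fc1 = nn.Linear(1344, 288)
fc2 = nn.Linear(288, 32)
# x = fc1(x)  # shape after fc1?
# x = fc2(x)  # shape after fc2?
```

Input: (8, 1344) -> after fc1: (8, 288) -> Output: (8, 32)

Answer: (8, 32)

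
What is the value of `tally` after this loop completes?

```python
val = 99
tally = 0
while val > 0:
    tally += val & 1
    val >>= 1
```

Count set bits in 99 (binary: 0b1100011)
`tally` takes the values: 0 → 1 → 2 → 3 → 4

Answer: 4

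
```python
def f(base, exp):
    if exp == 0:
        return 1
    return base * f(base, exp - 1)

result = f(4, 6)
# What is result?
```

f(4, 6) = 4 * 4 * 4 * 4 * 4 * 4 = 4096

Answer: 4096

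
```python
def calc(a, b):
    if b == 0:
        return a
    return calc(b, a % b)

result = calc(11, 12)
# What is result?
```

calc(11, 12) -> calc(12, 11) -> calc(11, 1) -> calc(1, 0) -> 1

Answer: 1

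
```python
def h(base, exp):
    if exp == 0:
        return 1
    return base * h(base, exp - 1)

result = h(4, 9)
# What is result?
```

h(4, 9) = 4 * 4 * 4 * 4 * 4 * 4 * 4 * 4 * 4 = 262144

Answer: 262144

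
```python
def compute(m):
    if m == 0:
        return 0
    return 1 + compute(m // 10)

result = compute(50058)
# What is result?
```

Count of digits of 50058: 5

Answer: 5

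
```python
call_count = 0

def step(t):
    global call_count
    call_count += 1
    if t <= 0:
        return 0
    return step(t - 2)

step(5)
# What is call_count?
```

Linear recursion stepping by 2: 4 calls from t=5 down to ≤0.

Answer: 4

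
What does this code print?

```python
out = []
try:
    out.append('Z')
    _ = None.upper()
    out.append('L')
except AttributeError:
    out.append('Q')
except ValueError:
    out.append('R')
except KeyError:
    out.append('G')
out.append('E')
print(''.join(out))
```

Execution trace: 'Z' (try body) → 'Q' (except AttributeError) → 'E' (after the try/except). Output: ZQE

Answer: ZQE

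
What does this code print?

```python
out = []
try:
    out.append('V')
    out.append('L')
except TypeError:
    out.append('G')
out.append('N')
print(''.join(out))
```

Execution trace: 'V' (try body) → 'L' (try body, no exception) → 'N' (after the try/except). Output: VLN

Answer: VLN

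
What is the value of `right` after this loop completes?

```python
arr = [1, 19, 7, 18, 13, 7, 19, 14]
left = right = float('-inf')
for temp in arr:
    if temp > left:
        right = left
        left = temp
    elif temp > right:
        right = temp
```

Second largest (with repeats) in [1, 19, 7, 18, 13, 7, 19, 14]
`right` takes the values: -inf → 1 → 7 → 18 → 19

Answer: 19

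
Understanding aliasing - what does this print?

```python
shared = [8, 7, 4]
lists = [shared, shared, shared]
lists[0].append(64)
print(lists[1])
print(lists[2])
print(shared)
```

Key concept: list of same reference.
Step by step:
`shared = [8, 7, 4]` → shared = [8, 7, 4]
`lists = [shared, shared, shared]` → lists = [[8, 7, 4], [8, 7, 4], [8, 7, 4]]
`lists[0].append(64)` → shared = [8, 7, 4, 64]; lists = [[8, 7, 4, 64], [8, 7, 4, 64], [8, 7, 4, 64]]
`print(lists[1])` → prints [8, 7, 4, 64]
`print(lists[2])` → prints [8, 7, 4, 64]
`print(shared)` → prints [8, 7, 4, 64]

Answer:
[8, 7, 4, 64]
[8, 7, 4, 64]
[8, 7, 4, 64]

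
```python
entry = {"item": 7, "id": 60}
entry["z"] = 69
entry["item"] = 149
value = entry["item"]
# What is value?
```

Trace:
`entry = {"item": 7, "id": 60}` → entry = {'item': 7, 'id': 60}
`entry["z"] = 69` → entry = {'item': 7, 'id': 60, 'z': 69}
`entry["item"] = 149` → entry = {'item': 149, 'id': 60, 'z': 69}
`value = entry["item"]` → value = 149
So value = 149

Answer: 149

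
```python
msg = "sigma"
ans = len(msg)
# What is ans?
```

Trace:
`msg = "sigma"` → msg = 'sigma'
`ans = len(msg)` → ans = 5
So ans = 5

Answer: 5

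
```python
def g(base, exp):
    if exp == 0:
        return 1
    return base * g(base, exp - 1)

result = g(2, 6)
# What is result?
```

g(2, 6) = 2 * 2 * 2 * 2 * 2 * 2 = 64

Answer: 64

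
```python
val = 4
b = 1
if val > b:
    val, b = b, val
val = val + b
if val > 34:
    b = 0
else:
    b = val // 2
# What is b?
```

Trace:
`val = 4` → val = 4
`b = 1` → b = 1
`if val > b: ...` → val > b is True → val = 1; b = 4
`val = val + b` → val = 5
`if val > 34: ...` → val > 34 is False, take else branch → b = 2
So b = 2

Answer: 2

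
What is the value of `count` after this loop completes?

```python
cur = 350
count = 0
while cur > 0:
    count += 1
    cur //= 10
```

Count digits by repeated division by 10
`count` takes the values: 0 → 1 → 2 → 3

Answer: 3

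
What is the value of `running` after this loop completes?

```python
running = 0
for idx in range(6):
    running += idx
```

Sum of 0 to 5 = 15
`running` takes the values: 0 → 1 → 3 → 6 → 10 → 15

Answer: 15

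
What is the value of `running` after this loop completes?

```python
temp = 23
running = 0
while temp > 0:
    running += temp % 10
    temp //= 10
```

Sum digits of 23
`running` takes the values: 0 → 3 → 5

Answer: 5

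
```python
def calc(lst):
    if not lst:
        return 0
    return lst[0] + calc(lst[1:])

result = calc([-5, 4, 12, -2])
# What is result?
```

(-5) + 4 + 12 + (-2) + 0 = 9

Answer: 9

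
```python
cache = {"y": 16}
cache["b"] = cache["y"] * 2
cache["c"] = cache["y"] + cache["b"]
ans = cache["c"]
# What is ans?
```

Trace:
`cache = {"y": 16}` → cache = {'y': 16}
`cache["b"] = cache["y"] * 2` → cache = {'y': 16, 'b': 32}
`cache["c"] = cache["y"] + cache["b"]` → cache = {'y': 16, 'b': 32, 'c': 48}
`ans = cache["c"]` → ans = 48
So ans = 48

Answer: 48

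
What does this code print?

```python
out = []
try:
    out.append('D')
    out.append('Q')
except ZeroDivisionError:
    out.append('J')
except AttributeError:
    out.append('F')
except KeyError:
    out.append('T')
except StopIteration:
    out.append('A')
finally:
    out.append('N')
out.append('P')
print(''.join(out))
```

Execution trace: 'D' (try body) → 'Q' (try body, no exception) → 'N' (finally) → 'P' (after the try/except). Output: DQNP

Answer: DQNP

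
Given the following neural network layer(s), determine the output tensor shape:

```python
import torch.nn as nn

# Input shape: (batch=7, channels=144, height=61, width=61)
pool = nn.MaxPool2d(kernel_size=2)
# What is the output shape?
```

Input: (7, 144, 61, 61) -> Output: (7, 144, 30, 30)

Answer: (7, 144, 30, 30)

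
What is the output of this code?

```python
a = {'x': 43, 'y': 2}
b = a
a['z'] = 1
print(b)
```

Key concept: dict aliasing.
Step by step:
`a = {'x': 43, 'y': 2}` → a = {'x': 43, 'y': 2}
`b = a` → b = {'x': 43, 'y': 2} (same object as a)
`a['z'] = 1` → a = {'x': 43, 'y': 2, 'z': 1} (same object as b); b = {'x': 43, 'y': 2, 'z': 1} (same object as a)
`print(b)` → prints {'x': 43, 'y': 2, 'z': 1}

Answer: {'x': 43, 'y': 2, 'z': 1}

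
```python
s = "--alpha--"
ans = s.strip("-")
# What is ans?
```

Trace:
`s = "--alpha--"` → s = '--alpha--'
`ans = s.strip("-")` → ans = 'alpha'
So ans = 'alpha'

Answer: 'alpha'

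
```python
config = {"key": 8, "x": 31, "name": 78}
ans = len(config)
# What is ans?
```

Trace:
`config = {"key": 8, "x": 31, "name": 78}` → config = {'key': 8, 'x': 31, 'name': 78}
`ans = len(config)` → ans = 3
So ans = 3

Answer: 3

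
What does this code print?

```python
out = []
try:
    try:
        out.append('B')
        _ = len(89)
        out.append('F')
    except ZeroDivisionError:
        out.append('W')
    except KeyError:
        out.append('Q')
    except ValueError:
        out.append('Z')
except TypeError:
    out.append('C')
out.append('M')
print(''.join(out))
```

Execution trace: 'B' (try body) → 'C' (outer except TypeError) → 'M' (after the try/except). Output: BCM

Answer: BCM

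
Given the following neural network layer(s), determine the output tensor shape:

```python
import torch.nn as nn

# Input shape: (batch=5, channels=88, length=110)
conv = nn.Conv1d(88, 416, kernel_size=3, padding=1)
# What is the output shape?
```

Input: (5, 88, 110) -> Output: (5, 416, 110)

Answer: (5, 416, 110)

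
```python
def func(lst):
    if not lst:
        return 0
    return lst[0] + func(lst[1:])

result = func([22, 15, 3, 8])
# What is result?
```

22 + 15 + 3 + 8 + 0 = 48

Answer: 48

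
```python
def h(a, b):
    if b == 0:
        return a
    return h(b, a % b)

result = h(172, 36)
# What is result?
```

h(172, 36) -> h(36, 28) -> h(28, 8) -> h(8, 4) -> h(4, 0) -> 4

Answer: 4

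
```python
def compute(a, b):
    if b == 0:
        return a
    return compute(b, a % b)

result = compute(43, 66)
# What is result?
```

compute(43, 66) -> compute(66, 43) -> compute(43, 23) -> compute(23, 20) -> compute(20, 3) -> compute(3, 2) -> compute(2, 1) -> compute(1, 0) -> 1

Answer: 1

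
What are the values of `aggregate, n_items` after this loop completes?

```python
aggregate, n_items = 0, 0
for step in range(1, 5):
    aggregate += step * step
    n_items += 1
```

Sum of squares and count
`aggregate, n_items` takes the values: (0, 0) → (1, 0) → (1, 1) → (5, 1) → (5, 2) → (14, 2) → (14, 3) → (30, 3) → (30, 4)

Answer: 30, 4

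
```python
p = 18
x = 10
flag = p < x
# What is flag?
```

Trace:
`p = 18` → p = 18
`x = 10` → x = 10
`flag = p < x` → flag = False
So flag = False

Answer: False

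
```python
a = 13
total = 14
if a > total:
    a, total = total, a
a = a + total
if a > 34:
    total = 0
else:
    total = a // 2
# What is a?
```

Trace:
`a = 13` → a = 13
`total = 14` → total = 14
`if a > total: ...` → a > total is False → no variable changes
`a = a + total` → a = 27
`if a > 34: ...` → a > 34 is False, take else branch → total = 13
So a = 27

Answer: 27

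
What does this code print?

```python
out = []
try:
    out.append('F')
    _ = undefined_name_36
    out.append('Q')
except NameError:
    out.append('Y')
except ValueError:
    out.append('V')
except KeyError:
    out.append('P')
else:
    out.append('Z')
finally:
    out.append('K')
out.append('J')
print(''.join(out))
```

Execution trace: 'F' (try body) → 'Y' (except NameError) → 'K' (finally) → 'J' (after the try/except). Output: FYKJ

Answer: FYKJ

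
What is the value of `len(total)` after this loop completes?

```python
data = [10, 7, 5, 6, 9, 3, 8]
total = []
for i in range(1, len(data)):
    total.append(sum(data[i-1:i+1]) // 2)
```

Number of 2-element averages
`total` takes the values: [] → [8] → [8, 6] → [8, 6, 5] → [8, 6, 5, 7] → [8, 6, 5, 7, 6] → [8, 6, 5, 7, 6, 5]
So `len(total)` = 6

Answer: 6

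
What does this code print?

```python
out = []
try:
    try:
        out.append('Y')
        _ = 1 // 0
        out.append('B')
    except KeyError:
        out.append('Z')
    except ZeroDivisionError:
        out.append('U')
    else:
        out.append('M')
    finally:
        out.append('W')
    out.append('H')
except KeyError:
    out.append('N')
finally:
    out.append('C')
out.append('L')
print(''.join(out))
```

Execution trace: 'Y' (inner try body) → 'U' (inner except ZeroDivisionError) → 'W' (inner finally) → 'H' (try body, no exception) → 'C' (finally) → 'L' (after the try/except). Output: YUWHCL

Answer: YUWHCL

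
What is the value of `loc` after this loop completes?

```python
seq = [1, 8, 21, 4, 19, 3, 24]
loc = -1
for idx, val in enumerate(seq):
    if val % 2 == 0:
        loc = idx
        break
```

First even number index in [1, 8, 21, 4, 19, 3, 24]
`loc` takes the values: -1 → 1

Answer: 1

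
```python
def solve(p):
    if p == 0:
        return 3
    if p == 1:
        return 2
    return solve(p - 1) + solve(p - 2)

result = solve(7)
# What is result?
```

Build up from base cases: solve(0)=3, solve(1)=2, solve(2)=5, solve(3)=7, solve(4)=12, solve(5)=19, solve(6)=31, ..., solve(7)=50

Answer: 50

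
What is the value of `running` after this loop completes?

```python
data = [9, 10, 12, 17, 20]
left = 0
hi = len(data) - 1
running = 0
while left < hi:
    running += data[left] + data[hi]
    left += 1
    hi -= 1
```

Sum of pairs from ends
`running` takes the values: 0 → 29 → 56

Answer: 56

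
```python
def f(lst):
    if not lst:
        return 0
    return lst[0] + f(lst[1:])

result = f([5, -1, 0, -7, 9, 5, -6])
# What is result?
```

5 + (-1) + 0 + (-7) + 9 + 5 + (-6) + 0 = 5

Answer: 5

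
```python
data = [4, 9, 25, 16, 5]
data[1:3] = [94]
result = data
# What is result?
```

Trace:
`data = [4, 9, 25, 16, 5]` → data = [4, 9, 25, 16, 5]
`data[1:3] = [94]` → data = [4, 94, 16, 5]
`result = data` → result = [4, 94, 16, 5]
So result = [4, 94, 16, 5]

Answer: [4, 94, 16, 5]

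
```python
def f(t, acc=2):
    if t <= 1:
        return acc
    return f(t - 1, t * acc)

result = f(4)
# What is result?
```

Accumulator trace (n, acc): (4, 2) -> (3, 8) -> (2, 24) -> (1, 48) -> return 48

Answer: 48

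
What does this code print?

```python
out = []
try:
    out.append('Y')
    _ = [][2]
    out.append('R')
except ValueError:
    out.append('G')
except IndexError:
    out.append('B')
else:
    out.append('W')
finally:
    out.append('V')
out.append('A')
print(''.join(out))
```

Execution trace: 'Y' (try body) → 'B' (except IndexError) → 'V' (finally) → 'A' (after the try/except). Output: YBVA

Answer: YBVA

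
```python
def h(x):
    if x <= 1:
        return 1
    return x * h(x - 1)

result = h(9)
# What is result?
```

h(9) = 9 * 8 * 7 * 6 * 5 * 4 * 3 * 2 * 1 = 362880

Answer: 362880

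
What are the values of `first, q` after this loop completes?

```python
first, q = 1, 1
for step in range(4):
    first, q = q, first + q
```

Fibonacci: after 4 iterations
`first, q` takes the values: (1, 1) → (1, 2) → (2, 3) → (3, 5) → (5, 8)

Answer: 5, 8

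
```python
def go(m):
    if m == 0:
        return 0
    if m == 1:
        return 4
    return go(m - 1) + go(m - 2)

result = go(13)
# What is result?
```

Build up from base cases: go(0)=0, go(1)=4, go(2)=4, go(3)=8, go(4)=12, go(5)=20, go(6)=32, ..., go(13)=932

Answer: 932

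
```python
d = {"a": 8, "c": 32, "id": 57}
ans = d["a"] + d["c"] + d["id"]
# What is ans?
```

Trace:
`d = {"a": 8, "c": 32, "id": 57}` → d = {'a': 8, 'c': 32, 'id': 57}
`ans = d["a"] + d["c"] + d["id"]` → ans = 97
So ans = 97

Answer: 97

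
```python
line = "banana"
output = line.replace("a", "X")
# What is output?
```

Trace:
`line = "banana"` → line = 'banana'
`output = line.replace("a", "X")` → output = 'bXnXnX'
So output = 'bXnXnX'

Answer: 'bXnXnX'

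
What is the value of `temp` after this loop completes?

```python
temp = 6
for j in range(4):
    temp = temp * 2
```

Multiply by 2, 4 times: 6 * 2^4 = 96
`temp` takes the values: 6 → 12 → 24 → 48 → 96

Answer: 96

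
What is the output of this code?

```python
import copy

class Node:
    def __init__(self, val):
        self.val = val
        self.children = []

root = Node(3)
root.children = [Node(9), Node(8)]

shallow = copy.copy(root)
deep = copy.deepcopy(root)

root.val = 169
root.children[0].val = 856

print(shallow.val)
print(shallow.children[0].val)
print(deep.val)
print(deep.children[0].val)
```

Key concept: deep copy with custom objects.
Step by step:
`root = Node(3)` → root = Node(val=3, children=[])
`root.children = [Node(9), Node(8)]` → root = Node(val=3, children=[Node(val=9, children=[]), Node(val=8, children=[])])
`shallow = copy.copy(root)` → shallow = Node(val=3, children=[Node(val=9, children=[]), Node(val=8, children=[])])
`deep = copy.deepcopy(root)` → deep = Node(val=3, children=[Node(val=9, children=[]), Node(val=8, children=[])])
`root.val = 169` → root = Node(val=169, children=[Node(val=9, children=[]), Node(val=8, children=[])])
`root.children[0].val = 856` → root = Node(val=169, children=[Node(val=856, children=[]), Node(val=8, children=[])]); shallow = Node(val=3, children=[Node(val=856, children=[]), Node(val=8, children=[])])
`print(shallow.val)` → prints 3
`print(shallow.children[0].val)` → prints 856
`print(deep.val)` → prints 3
`print(deep.children[0].val)` → prints 9

Answer:
3
856
3
9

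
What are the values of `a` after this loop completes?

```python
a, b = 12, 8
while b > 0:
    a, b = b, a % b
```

GCD of 12 and 8
`a` takes the values: 12 → 8 → 4

Answer: 4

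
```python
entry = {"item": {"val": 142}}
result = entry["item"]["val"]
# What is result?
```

Trace:
`entry = {"item": {"val": 142}}` → entry = {'item': {'val': 142}}
`result = entry["item"]["val"]` → result = 142
So result = 142

Answer: 142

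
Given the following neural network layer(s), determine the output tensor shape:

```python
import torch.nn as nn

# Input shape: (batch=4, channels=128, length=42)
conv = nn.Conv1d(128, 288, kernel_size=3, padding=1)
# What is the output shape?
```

Input: (4, 128, 42) -> Output: (4, 288, 42)

Answer: (4, 288, 42)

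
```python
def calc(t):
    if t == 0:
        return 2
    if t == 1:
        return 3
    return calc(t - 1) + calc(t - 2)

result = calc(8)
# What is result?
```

Build up from base cases: calc(0)=2, calc(1)=3, calc(2)=5, calc(3)=8, calc(4)=13, calc(5)=21, calc(6)=34, ..., calc(8)=89

Answer: 89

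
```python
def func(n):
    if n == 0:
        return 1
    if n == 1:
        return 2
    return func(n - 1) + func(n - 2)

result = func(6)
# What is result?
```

Build up from base cases: func(0)=1, func(1)=2, func(2)=3, func(3)=5, func(4)=8, func(5)=13, func(6)=21

Answer: 21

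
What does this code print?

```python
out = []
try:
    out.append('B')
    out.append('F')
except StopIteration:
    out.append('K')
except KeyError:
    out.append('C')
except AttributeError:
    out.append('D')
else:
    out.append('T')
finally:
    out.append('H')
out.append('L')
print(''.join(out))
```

Execution trace: 'B' (try body) → 'F' (try body, no exception) → 'T' (else) → 'H' (finally) → 'L' (after the try/except). Output: BFTHL

Answer: BFTHL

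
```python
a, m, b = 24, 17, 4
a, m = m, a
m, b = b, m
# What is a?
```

Trace:
`a, m, b = 24, 17, 4` → a = 24; m = 17; b = 4
`a, m = m, a` → a = 17; m = 24
`m, b = b, m` → m = 4; b = 24
So a = 17

Answer: 17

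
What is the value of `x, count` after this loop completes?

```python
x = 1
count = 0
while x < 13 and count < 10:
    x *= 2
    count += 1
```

Double until >= 13 or 10 iterations
`x, count` takes the values: (1, 0) → (2, 0) → (2, 1) → (4, 1) → (4, 2) → (8, 2) → (8, 3) → (16, 3) → (16, 4)

Answer: 16, 4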